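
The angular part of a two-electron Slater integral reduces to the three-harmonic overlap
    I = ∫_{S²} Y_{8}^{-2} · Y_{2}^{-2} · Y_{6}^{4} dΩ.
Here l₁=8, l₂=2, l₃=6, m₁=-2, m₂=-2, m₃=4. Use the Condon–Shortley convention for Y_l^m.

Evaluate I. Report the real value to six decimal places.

0.032867

Rules hold: Σm=0, L=16 even, 6≤6≤10.
N = 17·5·13 = 1105
Δ = 4!·12!·0!/17! = 1/30940
Racah Σ t=2..2: t=2:+1/2073600 = 1/2073600
⇒ 3j(8 2 6; 0 0 0)² = 28/1105, sgn +1
Racah Σ t=0..0: t=0:+1/174182400 = 1/174182400
⇒ 3j(8 2 6; -2 -2 4)² = 3/6188, sgn +1
4πI² = N·(3j₀)²·(3jₘ)² = 3/221
I = +1·√(0.0135747/4π) = 0.03286696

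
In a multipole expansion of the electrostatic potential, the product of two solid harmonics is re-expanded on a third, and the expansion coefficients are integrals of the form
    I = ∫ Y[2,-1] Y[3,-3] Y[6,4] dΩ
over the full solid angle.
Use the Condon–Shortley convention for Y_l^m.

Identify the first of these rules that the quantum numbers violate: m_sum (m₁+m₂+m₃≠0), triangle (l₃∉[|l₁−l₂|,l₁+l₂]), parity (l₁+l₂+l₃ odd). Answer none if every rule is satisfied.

azimuthal sum: -1 − 3 + 4 = 0  ✓
1 ≤ 6 ≤ 5 (triangle on l)  ✗
L = 2 + 3 + 6 = 11 (odd)

triangle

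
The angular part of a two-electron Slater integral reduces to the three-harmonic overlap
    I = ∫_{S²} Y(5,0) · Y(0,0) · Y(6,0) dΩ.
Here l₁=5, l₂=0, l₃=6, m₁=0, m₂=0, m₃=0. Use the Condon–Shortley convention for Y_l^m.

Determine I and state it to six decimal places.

0.000000

triangle: need 5≤l₃≤5, have 6; I=0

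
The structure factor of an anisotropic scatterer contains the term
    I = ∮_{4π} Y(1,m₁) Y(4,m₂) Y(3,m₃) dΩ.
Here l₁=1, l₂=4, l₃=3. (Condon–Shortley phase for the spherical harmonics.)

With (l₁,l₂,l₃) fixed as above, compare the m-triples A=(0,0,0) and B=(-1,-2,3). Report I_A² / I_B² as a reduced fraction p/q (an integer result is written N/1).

Shared (l₁,l₂,l₃)=(1,4,3): N and (l;000)² cancel in I_A²/I_B².
A: Δ = 2!·0!·6!/9! = 1/252; Racah Σ t=1..1: t=1:−1/36 = -1/36; ⇒ 3j(1 4 3; 0 0 0)² = 4/63, sgn +1
B: Δ = 2!·0!·6!/9! = 1/252; Racah Σ t=2..2: t=2:+1/1440 = 1/1440; ⇒ 3j(1 4 3; -1 -2 3)² = 1/252, sgn +1
I_A²/I_B² = (4/63)/(1/252) = 16/1

16/1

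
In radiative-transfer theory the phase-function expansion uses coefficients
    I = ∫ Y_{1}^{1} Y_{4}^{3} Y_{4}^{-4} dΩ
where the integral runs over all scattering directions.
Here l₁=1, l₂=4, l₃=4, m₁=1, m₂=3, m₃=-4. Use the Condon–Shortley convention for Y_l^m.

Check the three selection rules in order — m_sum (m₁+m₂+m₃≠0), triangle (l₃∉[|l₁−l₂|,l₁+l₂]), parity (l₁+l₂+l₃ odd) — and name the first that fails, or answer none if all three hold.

azimuthal sum: 1 + 3 − 4 = 0  ✓
3 ≤ 4 ≤ 5 (triangle on l)  ✓
L = 1 + 4 + 4 = 9 (odd)  ✗

parity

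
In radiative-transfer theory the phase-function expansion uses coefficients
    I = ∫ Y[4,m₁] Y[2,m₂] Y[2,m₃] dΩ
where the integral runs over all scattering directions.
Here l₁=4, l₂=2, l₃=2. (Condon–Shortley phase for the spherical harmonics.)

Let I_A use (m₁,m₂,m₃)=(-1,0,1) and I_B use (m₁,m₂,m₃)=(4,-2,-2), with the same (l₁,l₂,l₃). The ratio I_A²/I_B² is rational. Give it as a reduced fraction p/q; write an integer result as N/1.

Same 4,2,2: normalisation and zero-m 3j drop out of the ratio.
A: Δ: 4! 4! 0! / 9! → 1/630; sum: t=2:+1/24 = 1/24; 3j²(4 2 2; -1 0 1) = Δ·Π!·Σ² = 1/21  (sign -1)
B: Δ: 4! 4! 0! / 9! → 1/630; sum: t=0:+1/576 = 1/576; 3j²(4 2 2; 4 -2 -2) = Δ·Π!·Σ² = 1/9  (sign +1)
I_A²/I_B² = (1/21)/(1/9) = 3/7

3/7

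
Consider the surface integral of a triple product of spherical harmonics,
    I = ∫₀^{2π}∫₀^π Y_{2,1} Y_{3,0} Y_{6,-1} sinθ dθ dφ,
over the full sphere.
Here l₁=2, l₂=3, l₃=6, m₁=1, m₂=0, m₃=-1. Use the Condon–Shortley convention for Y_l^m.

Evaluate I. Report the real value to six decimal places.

0.000000

|2−3|≤6≤2+3 violated ⇒ I = 0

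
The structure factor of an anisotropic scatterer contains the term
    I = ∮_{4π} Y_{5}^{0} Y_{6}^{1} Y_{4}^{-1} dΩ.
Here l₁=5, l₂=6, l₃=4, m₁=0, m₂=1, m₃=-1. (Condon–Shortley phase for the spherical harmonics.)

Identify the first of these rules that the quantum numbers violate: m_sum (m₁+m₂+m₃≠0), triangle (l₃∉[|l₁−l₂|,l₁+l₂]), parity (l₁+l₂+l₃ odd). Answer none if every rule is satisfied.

parity

Σmᵢ = 0  ✓
l₃∈[|l₁−l₂|,l₁+l₂]=[1,11], have l₃=4  ✓
Σlᵢ = 15 ⇒ odd  ✗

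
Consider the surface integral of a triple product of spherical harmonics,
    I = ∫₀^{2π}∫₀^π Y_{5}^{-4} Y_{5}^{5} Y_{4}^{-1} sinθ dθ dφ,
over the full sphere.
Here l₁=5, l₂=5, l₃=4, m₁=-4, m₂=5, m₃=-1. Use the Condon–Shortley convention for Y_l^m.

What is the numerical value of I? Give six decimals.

0.184127

Checks pass: Σm=0; 14 even; l₃=4∈[0,10].
(2·5+1)(2·5+1)(2·4+1) = 1089
Δ: 6! 4! 4! / 15! → 1/3153150
sum: t=1:−1/69120 t=2:+1/1728 t=3:−1/576 t=4:+1/1728 t=5:−1/69120 = -7/11520
3j²(5 5 4; 0 0 0) = Δ·Π!·Σ² = 2/143  (sign -1)
sum: t=6:+1/103680 = 1/103680
3j²(5 5 4; -4 5 -1) = Δ·Π!·Σ² = 4/143  (sign -1)
combine: 4πI² = 1089·2/143·4/143 = 72/169
take √, sign +1: I = 0.18412721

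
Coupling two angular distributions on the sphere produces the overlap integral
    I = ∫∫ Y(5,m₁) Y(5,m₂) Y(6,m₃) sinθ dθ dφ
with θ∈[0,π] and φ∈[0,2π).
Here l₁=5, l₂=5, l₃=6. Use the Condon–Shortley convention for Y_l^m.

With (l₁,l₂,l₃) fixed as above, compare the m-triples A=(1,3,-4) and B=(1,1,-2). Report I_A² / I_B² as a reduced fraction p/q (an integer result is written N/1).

l's match ⇒ only the (l;m) 3-j factors differ between A and B.
A: triangle coeff Δ(5,5,6) = 1/28588560; Σ_t [2,4]: t=2:+1/138240 t=3:−1/86400 t=4:+1/829440 = -13/4147200; (3j)²=13/3740 [(5 5 6; 1 3 -4)], sign=-1
B: triangle coeff Δ(5,5,6) = 1/28588560; Σ_t [0,4]: t=0:+1/829440 t=1:−1/25920 t=2:+1/9216 t=3:−1/25920 t=4:+1/829440 = 7/207360; (3j)²=28/2431 [(5 5 6; 1 1 -2)], sign=+1
I_A²/I_B² = (13/3740)/(28/2431) = 169/560

169/560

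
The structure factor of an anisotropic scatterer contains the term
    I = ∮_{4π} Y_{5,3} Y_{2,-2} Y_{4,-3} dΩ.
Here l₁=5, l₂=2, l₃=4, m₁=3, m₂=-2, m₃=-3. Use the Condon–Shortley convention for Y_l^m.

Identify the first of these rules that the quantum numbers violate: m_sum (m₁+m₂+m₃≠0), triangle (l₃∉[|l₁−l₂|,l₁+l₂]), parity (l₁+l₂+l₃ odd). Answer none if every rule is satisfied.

azimuthal sum: 3 − 2 − 3 = -2  ✗
3 ≤ 4 ≤ 7 (triangle on l)
L = 5 + 2 + 4 = 11 (odd)

m_sum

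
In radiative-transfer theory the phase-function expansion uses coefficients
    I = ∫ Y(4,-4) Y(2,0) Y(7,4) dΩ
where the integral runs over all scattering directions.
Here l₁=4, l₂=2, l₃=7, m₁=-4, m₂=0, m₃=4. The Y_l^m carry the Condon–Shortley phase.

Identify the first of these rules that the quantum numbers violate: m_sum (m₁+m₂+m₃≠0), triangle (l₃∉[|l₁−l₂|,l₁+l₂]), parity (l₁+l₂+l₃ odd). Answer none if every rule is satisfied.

m₁+m₂+m₃ = -4 + 0 + 4 = 0  ✓
triangle: |4−2|=2 ≤ l₃=7 ≤ 4+2=6  ✗
parity: l₁+l₂+l₃ = 13 is odd

triangle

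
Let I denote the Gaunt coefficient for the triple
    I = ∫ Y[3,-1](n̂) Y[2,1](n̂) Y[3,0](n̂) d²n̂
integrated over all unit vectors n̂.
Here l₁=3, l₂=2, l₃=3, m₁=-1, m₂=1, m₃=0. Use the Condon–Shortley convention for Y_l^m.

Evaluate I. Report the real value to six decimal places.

-0.059471

Rules hold: Σm=0, L=8 even, 1≤3≤5.
N = 7·5·7 = 245
Δ = 2!·4!·2!/9! = 1/3780
Racah Σ t=0..2: t=0:+1/24 t=1:−1/4 t=2:+1/24 = -1/6
⇒ 3j(3 2 3; 0 0 0)² = 4/105, sgn +1
Racah Σ t=1..2: t=1:−1/12 t=2:+1/8 = 1/24
⇒ 3j(3 2 3; -1 1 0)² = 1/210, sgn -1
4πI² = N·(3j₀)²·(3jₘ)² = 2/45
I = -1·√(0.0444444/4π) = -0.05947080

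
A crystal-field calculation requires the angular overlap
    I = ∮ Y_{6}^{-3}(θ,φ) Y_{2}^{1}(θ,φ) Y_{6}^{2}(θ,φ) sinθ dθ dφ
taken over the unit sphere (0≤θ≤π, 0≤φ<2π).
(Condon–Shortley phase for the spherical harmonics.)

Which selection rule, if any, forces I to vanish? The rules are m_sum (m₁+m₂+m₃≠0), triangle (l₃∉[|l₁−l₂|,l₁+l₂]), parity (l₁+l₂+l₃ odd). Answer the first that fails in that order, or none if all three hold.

none

azimuthal sum: -3 + 1 + 2 = 0  ✓
4 ≤ 6 ≤ 8 (triangle on l)  ✓
L = 6 + 2 + 6 = 14 (even)  ✓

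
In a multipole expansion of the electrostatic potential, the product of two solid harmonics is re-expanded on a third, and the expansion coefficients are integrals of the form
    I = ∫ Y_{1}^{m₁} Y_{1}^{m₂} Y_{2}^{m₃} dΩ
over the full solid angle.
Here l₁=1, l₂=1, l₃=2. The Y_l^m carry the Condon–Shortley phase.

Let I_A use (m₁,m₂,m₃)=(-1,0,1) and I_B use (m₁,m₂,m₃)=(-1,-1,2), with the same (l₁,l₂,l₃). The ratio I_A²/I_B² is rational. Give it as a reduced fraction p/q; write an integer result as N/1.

l's match ⇒ only the (l;m) 3-j factors differ between A and B.
A: triangle coeff Δ(1,1,2) = 1/30; Σ_t [0,0]: t=0:+1/2 = 1/2; (3j)²=1/10 [(1 1 2; -1 0 1)], sign=-1
B: triangle coeff Δ(1,1,2) = 1/30; Σ_t [0,0]: t=0:+1/4 = 1/4; (3j)²=1/5 [(1 1 2; -1 -1 2)], sign=+1
I_A²/I_B² = (1/10)/(1/5) = 1/2

1/2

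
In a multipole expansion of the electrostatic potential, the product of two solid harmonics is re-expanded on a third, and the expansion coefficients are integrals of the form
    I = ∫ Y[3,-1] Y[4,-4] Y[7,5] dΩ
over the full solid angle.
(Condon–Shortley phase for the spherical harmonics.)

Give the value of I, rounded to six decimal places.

m-sum 0 ✓  L=14 even ✓  1≤7≤7 ✓
Π(2lᵢ+1) = 7×9×15 = 945
triangle coeff Δ(3,4,7) = 1/45045
Σ_t [0,0]: t=0:+1/20736 = 1/20736
(3j)²=35/1287 [(3 4 7; 0 0 0)], sign=-1
Σ_t [0,0]: t=0:+1/1935360 = 1/1935360
(3j)²=1/91 [(3 4 7; -1 -4 5)], sign=+1
⇒ 4πI² = 525/1859
I = (-1)√(525/1859/(4π)) = -0.14991153

-0.149912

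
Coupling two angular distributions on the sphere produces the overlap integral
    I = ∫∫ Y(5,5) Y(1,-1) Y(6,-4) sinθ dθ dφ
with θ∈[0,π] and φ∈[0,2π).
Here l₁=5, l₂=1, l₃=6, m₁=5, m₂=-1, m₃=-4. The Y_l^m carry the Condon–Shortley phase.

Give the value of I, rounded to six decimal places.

0.040859

Rules hold: Σm=0, L=12 even, 4≤6≤6.
N = 11·3·13 = 429
Δ = 0!·10!·2!/13! = 1/858
Racah Σ t=0..0: t=0:+1/14400 = 1/14400
⇒ 3j(5 1 6; 0 0 0)² = 6/143, sgn +1
Racah Σ t=0..0: t=0:+1/7257600 = 1/7257600
⇒ 3j(5 1 6; 5 -1 -4)² = 1/858, sgn +1
4πI² = N·(3j₀)²·(3jₘ)² = 3/143
I = +1·√(0.020979/4π) = 0.04085899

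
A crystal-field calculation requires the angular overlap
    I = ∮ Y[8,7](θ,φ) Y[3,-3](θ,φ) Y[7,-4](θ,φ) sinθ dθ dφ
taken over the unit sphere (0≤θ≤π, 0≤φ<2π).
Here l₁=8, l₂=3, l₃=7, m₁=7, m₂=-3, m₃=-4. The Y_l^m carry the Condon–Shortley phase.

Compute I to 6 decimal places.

0.140692

Rules hold: Σm=0, L=18 even, 5≤7≤11.
N = 17·7·15 = 1785
Δ = 4!·12!·2!/19! = 1/5290740
Racah Σ t=1..3: t=1:−1/7257600 t=2:+1/2073600 t=3:−1/7257600 = 1/4838400
⇒ 3j(8 3 7; 0 0 0)² = 252/20995, sgn -1
Racah Σ t=0..0: t=0:+1/1916006400 = 1/1916006400
⇒ 3j(8 3 7; 7 -3 -4)² = 15/1292, sgn -1
4πI² = N·(3j₀)²·(3jₘ)² = 19845/79781
I = +1·√(0.248743/4π) = 0.14069248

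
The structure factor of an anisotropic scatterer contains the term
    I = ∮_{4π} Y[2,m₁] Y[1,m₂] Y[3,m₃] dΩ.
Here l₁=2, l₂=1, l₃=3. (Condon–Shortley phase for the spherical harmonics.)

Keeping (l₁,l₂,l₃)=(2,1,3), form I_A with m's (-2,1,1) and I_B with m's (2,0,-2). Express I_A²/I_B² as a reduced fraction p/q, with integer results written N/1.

1/5

l's match ⇒ only the (l;m) 3-j factors differ between A and B.
A: triangle coeff Δ(2,1,3) = 1/105; Σ_t [0,0]: t=0:+1/48 = 1/48; (3j)²=1/105 [(2 1 3; -2 1 1)], sign=+1
B: triangle coeff Δ(2,1,3) = 1/105; Σ_t [0,0]: t=0:+1/24 = 1/24; (3j)²=1/21 [(2 1 3; 2 0 -2)], sign=-1
I_A²/I_B² = (1/105)/(1/21) = 1/5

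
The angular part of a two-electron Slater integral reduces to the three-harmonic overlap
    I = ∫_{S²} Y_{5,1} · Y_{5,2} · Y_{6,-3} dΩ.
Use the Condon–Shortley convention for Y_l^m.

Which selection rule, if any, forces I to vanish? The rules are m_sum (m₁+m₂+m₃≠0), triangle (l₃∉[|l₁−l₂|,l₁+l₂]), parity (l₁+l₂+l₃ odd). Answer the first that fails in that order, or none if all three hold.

m₁+m₂+m₃ = 1 + 2 − 3 = 0  ✓
triangle: |5−5|=0 ≤ l₃=6 ≤ 5+5=10  ✓
parity: l₁+l₂+l₃ = 16 is even  ✓

none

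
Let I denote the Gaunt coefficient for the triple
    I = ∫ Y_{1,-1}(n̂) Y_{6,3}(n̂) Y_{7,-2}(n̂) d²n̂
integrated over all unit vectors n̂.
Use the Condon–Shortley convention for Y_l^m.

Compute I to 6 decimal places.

0.110647

Rules hold: Σm=0, L=14 even, 5≤7≤7.
N = 3·13·15 = 585
Δ = 0!·2!·12!/15! = 1/1365
Racah Σ t=0..0: t=0:+1/518400 = 1/518400
⇒ 3j(1 6 7; 0 0 0)² = 7/195, sgn -1
Racah Σ t=0..0: t=0:+1/4354560 = 1/4354560
⇒ 3j(1 6 7; -1 3 -2)² = 2/273, sgn -1
4πI² = N·(3j₀)²·(3jₘ)² = 2/13
I = +1·√(0.153846/4π) = 0.11064668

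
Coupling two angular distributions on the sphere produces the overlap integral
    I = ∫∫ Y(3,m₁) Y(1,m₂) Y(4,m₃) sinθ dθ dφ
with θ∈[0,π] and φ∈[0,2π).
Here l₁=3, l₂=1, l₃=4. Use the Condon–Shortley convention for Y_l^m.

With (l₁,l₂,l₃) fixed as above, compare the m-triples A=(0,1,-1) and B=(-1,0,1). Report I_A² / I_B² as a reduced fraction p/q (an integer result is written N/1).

l's match ⇒ only the (l;m) 3-j factors differ between A and B.
A: triangle coeff Δ(3,1,4) = 1/252; Σ_t [0,0]: t=0:+1/72 = 1/72; (3j)²=5/126 [(3 1 4; 0 1 -1)], sign=-1
B: triangle coeff Δ(3,1,4) = 1/252; Σ_t [0,0]: t=0:+1/48 = 1/48; (3j)²=5/84 [(3 1 4; -1 0 1)], sign=-1
I_A²/I_B² = (5/126)/(5/84) = 2/3

2/3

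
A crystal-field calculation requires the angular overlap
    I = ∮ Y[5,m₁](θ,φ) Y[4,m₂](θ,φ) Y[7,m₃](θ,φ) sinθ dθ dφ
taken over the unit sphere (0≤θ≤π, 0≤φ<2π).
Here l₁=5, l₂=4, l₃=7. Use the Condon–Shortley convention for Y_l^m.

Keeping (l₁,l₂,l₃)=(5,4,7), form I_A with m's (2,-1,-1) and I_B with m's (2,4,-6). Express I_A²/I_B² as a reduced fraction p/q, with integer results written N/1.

l's match ⇒ only the (l;m) 3-j factors differ between A and B.
A: triangle coeff Δ(5,4,7) = 1/6126120; Σ_t [0,2]: t=0:+1/51840 t=1:−1/69120 t=2:+1/1209600 = 41/7257600; (3j)²=1681/510510 [(5 4 7; 2 -1 -1)], sign=+1
B: triangle coeff Δ(5,4,7) = 1/6126120; Σ_t [2,2]: t=2:+1/7257600 = 1/7257600; (3j)²=2/85 [(5 4 7; 2 4 -6)], sign=-1
I_A²/I_B² = (1681/510510)/(2/85) = 1681/12012

1681/12012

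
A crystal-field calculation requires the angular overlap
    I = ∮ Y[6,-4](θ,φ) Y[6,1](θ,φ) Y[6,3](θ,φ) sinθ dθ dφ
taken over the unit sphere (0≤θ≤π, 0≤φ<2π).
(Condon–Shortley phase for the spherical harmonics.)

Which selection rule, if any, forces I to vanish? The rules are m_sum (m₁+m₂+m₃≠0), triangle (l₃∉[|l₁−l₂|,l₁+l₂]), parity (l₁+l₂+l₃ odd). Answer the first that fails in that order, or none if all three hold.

azimuthal sum: -4 + 1 + 3 = 0  ✓
0 ≤ 6 ≤ 12 (triangle on l)  ✓
L = 6 + 6 + 6 = 18 (even)  ✓

none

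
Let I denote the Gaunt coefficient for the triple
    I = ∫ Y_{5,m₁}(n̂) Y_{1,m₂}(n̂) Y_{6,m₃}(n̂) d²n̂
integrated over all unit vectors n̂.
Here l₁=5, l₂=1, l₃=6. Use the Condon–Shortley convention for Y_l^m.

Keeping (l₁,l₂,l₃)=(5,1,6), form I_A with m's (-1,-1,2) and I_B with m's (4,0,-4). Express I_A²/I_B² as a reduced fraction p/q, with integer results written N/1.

Same 5,1,6: normalisation and zero-m 3j drop out of the ratio.
A: Δ: 0! 10! 2! / 13! → 1/858; sum: t=0:+1/34560 = 1/34560; 3j²(5 1 6; -1 -1 2) = Δ·Π!·Σ² = 14/429  (sign +1)
B: Δ: 0! 10! 2! / 13! → 1/858; sum: t=0:+1/362880 = 1/362880; 3j²(5 1 6; 4 0 -4) = Δ·Π!·Σ² = 10/429  (sign +1)
I_A²/I_B² = (14/429)/(10/429) = 7/5

7/5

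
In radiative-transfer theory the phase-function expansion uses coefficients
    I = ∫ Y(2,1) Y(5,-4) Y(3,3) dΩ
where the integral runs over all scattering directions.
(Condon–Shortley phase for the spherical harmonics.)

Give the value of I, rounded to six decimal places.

0.219610

m-sum 0 ✓  L=10 even ✓  3≤3≤7 ✓
Π(2lᵢ+1) = 5×11×7 = 385
triangle coeff Δ(2,5,3) = 1/2310
Σ_t [2,2]: t=2:+1/144 = 1/144
(3j)²=10/231 [(2 5 3; 0 0 0)], sign=-1
Σ_t [1,1]: t=1:−1/4320 = -1/4320
(3j)²=2/55 [(2 5 3; 1 -4 3)], sign=-1
⇒ 4πI² = 20/33
I = (+1)√(20/33/(4π)) = 0.21961050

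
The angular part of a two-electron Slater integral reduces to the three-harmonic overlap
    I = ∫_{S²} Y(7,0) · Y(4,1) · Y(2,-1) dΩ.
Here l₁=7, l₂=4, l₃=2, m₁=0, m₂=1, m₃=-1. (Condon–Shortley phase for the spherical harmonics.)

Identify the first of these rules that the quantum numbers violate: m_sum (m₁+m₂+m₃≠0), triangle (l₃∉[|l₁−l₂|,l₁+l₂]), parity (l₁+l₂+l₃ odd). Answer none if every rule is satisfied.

Σmᵢ = 0  ✓
l₃∈[|l₁−l₂|,l₁+l₂]=[3,11], have l₃=2  ✗
Σlᵢ = 13 ⇒ odd

triangle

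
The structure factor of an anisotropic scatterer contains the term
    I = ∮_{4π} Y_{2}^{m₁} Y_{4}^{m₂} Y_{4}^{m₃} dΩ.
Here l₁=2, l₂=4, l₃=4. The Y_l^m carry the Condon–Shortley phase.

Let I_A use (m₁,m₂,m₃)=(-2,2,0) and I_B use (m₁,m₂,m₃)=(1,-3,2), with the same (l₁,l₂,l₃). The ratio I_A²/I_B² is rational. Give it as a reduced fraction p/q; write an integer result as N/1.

36/35

l's match ⇒ only the (l;m) 3-j factors differ between A and B.
A: triangle coeff Δ(2,4,4) = 1/13860; Σ_t [2,2]: t=2:+1/192 = 1/192; (3j)²=3/77 [(2 4 4; -2 2 0)], sign=+1
B: triangle coeff Δ(2,4,4) = 1/13860; Σ_t [0,1]: t=0:+1/240 t=1:−1/1440 = 1/288; (3j)²=5/132 [(2 4 4; 1 -3 2)], sign=+1
I_A²/I_B² = (3/77)/(5/132) = 36/35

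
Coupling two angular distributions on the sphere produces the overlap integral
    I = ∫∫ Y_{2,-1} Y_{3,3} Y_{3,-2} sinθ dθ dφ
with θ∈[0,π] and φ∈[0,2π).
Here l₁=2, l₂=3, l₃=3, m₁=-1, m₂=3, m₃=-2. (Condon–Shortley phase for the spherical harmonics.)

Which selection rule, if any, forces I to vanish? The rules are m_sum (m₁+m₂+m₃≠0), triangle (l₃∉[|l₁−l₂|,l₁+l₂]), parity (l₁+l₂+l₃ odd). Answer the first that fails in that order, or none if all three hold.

none

azimuthal sum: -1 + 3 − 2 = 0  ✓
1 ≤ 3 ≤ 5 (triangle on l)  ✓
L = 2 + 3 + 3 = 8 (even)  ✓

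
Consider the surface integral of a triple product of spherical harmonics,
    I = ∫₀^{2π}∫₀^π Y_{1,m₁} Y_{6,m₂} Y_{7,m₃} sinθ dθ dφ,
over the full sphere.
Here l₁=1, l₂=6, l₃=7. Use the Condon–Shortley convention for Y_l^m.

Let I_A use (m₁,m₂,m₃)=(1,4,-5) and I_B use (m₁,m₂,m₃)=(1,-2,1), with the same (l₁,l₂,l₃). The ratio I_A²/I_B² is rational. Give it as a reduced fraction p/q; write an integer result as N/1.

22/5

Same 1,6,7: normalisation and zero-m 3j drop out of the ratio.
A: Δ: 0! 2! 12! / 15! → 1/1365; sum: t=0:+1/14515200 = 1/14515200; 3j²(1 6 7; 1 4 -5) = Δ·Π!·Σ² = 22/455  (sign +1)
B: Δ: 0! 2! 12! / 15! → 1/1365; sum: t=0:+1/1935360 = 1/1935360; 3j²(1 6 7; 1 -2 1) = Δ·Π!·Σ² = 1/91  (sign +1)
I_A²/I_B² = (22/455)/(1/91) = 22/5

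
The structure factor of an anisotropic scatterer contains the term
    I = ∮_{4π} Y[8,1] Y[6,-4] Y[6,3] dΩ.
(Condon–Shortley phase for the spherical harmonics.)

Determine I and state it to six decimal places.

-0.114107

Checks pass: Σm=0; 20 even; l₃=6∈[2,14].
(2·8+1)(2·6+1)(2·6+1) = 2873
Δ: 8! 8! 4! / 21! → 1/1309458150
sum: t=2:+1/49766400 t=3:−1/3110400 t=4:+1/1327104 t=5:−1/3110400 t=6:+1/49766400 = 1/6635520
3j²(8 6 6; 0 0 0) = Δ·Π!·Σ² = 350/46189  (sign +1)
sum: t=0:+1/812851200 t=1:−1/43545600 t=2:+1/24883200 = 1/54190080
3j²(8 6 6; 1 -4 3) = Δ·Π!·Σ² = 2430/323323  (sign -1)
combine: 4πI² = 2873·350/46189·2430/323323 = 121500/742577
take √, sign -1: I = -0.11410705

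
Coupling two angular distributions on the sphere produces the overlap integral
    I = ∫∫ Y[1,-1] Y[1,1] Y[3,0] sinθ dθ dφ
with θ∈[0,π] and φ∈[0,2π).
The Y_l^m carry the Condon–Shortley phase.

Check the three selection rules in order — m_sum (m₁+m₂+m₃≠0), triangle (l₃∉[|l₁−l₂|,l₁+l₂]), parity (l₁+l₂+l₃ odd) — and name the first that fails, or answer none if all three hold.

azimuthal sum: -1 + 1 + 0 = 0  ✓
0 ≤ 3 ≤ 2 (triangle on l)  ✗
L = 1 + 1 + 3 = 5 (odd)

triangle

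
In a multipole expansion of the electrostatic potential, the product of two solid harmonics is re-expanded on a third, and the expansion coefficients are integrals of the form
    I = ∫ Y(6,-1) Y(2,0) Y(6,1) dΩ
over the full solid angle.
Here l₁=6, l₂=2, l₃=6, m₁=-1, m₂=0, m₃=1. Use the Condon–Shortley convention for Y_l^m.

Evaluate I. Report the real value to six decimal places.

-0.149094

Checks pass: Σm=0; 14 even; l₃=6∈[4,8].
(2·6+1)(2·2+1)(2·6+1) = 845
Δ: 2! 10! 2! / 15! → 1/90090
sum: t=0:+1/69120 t=1:−1/14400 t=2:+1/69120 = -7/172800
3j²(6 2 6; 0 0 0) = Δ·Π!·Σ² = 14/715  (sign -1)
sum: t=0:+1/120960 t=1:−1/17280 t=2:+1/57600 = -13/403200
3j²(6 2 6; -1 0 1) = Δ·Π!·Σ² = 13/770  (sign +1)
combine: 4πI² = 845·14/715·13/770 = 169/605
take √, sign -1: I = -0.14909419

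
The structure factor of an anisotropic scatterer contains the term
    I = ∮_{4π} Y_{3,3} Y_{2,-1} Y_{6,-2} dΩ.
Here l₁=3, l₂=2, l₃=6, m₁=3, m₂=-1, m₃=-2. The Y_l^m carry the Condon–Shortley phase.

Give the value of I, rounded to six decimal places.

|3−2|≤6≤3+2 violated ⇒ I = 0

0.000000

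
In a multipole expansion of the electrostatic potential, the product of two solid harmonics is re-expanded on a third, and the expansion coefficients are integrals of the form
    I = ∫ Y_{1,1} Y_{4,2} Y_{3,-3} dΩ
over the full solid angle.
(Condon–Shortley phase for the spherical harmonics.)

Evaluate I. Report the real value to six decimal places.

0.061558

Rules hold: Σm=0, L=8 even, 3≤3≤5.
N = 3·9·7 = 189
Δ = 2!·0!·6!/9! = 1/252
Racah Σ t=1..1: t=1:−1/36 = -1/36
⇒ 3j(1 4 3; 0 0 0)² = 4/63, sgn +1
Racah Σ t=0..0: t=0:+1/1440 = 1/1440
⇒ 3j(1 4 3; 1 2 -3)² = 1/252, sgn +1
4πI² = N·(3j₀)²·(3jₘ)² = 1/21
I = +1·√(0.047619/4π) = 0.06155813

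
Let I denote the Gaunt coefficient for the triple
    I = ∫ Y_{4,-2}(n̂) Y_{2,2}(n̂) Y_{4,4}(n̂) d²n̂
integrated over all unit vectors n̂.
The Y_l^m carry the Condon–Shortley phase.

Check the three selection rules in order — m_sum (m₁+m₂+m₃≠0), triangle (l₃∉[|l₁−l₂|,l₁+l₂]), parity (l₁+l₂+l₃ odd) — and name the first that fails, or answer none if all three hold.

Σmᵢ = 4  ✗
l₃∈[|l₁−l₂|,l₁+l₂]=[2,6], have l₃=4
Σlᵢ = 10 ⇒ even

m_sum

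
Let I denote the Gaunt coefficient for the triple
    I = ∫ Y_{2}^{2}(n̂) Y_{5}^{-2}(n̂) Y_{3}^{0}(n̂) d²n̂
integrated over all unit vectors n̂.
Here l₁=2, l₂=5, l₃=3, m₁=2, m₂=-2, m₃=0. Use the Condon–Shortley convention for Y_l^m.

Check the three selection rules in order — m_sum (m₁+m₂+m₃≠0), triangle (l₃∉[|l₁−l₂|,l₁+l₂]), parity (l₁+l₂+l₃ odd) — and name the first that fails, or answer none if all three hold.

Σmᵢ = 0  ✓
l₃∈[|l₁−l₂|,l₁+l₂]=[3,7], have l₃=3  ✓
Σlᵢ = 10 ⇒ even  ✓

none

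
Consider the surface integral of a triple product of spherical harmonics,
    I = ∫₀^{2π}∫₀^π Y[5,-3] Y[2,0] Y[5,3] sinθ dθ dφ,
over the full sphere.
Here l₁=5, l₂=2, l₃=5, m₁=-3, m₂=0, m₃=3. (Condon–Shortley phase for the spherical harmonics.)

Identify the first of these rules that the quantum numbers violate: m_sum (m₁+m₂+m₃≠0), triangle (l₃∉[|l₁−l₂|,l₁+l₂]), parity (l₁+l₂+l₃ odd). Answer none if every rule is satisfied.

none

m₁+m₂+m₃ = -3 + 0 + 3 = 0  ✓
triangle: |5−2|=3 ≤ l₃=5 ≤ 5+2=7  ✓
parity: l₁+l₂+l₃ = 12 is even  ✓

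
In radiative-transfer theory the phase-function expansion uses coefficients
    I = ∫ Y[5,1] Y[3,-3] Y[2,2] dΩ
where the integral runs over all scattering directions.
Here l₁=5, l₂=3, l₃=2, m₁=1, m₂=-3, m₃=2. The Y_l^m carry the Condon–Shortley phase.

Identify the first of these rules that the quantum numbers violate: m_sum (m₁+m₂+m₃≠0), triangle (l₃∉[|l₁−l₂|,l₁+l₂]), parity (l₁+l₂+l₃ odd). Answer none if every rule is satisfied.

none

Σmᵢ = 0  ✓
l₃∈[|l₁−l₂|,l₁+l₂]=[2,8], have l₃=2  ✓
Σlᵢ = 10 ⇒ even  ✓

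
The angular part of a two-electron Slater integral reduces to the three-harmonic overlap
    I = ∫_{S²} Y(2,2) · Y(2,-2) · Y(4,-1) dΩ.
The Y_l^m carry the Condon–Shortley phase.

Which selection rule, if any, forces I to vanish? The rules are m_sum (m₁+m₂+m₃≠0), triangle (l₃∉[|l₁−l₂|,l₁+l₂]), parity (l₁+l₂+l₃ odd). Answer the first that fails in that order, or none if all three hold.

Σmᵢ = -1  ✗
l₃∈[|l₁−l₂|,l₁+l₂]=[0,4], have l₃=4
Σlᵢ = 8 ⇒ even

m_sum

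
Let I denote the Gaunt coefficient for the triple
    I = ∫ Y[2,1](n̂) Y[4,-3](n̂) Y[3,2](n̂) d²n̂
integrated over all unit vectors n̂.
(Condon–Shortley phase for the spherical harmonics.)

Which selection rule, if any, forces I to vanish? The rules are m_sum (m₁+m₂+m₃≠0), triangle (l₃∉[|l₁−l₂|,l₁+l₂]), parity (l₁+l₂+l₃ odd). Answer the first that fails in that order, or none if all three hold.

parity

azimuthal sum: 1 − 3 + 2 = 0  ✓
2 ≤ 3 ≤ 6 (triangle on l)  ✓
L = 2 + 4 + 3 = 9 (odd)  ✗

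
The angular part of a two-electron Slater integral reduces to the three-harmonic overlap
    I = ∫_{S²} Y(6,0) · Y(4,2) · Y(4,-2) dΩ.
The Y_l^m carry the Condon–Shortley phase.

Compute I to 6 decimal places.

Rules hold: Σm=0, L=14 even, 2≤4≤10.
N = 13·9·9 = 1053
Δ = 6!·6!·2!/15! = 1/1261260
Racah Σ t=2..4: t=2:+1/4608 t=3:−1/1296 t=4:+1/4608 = -7/20736
⇒ 3j(6 4 4; 0 0 0)² = 20/1287, sgn -1
Racah Σ t=4..6: t=4:+1/4608 t=5:−1/14400 t=6:+1/1036800 = 77/518400
⇒ 3j(6 4 4; 0 2 -2)² = 11/585, sgn +1
4πI² = N·(3j₀)²·(3jₘ)² = 4/13
I = -1·√(0.307692/4π) = -0.15647804

-0.156478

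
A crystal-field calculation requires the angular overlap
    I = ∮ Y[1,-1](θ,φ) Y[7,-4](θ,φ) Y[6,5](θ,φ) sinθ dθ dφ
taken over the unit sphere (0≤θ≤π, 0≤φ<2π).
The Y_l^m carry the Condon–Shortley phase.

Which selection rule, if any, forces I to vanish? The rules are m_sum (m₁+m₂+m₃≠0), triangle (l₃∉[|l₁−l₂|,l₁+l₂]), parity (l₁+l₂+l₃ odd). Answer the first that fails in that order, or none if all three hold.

m₁+m₂+m₃ = -1 − 4 + 5 = 0  ✓
triangle: |1−7|=6 ≤ l₃=6 ≤ 1+7=8  ✓
parity: l₁+l₂+l₃ = 14 is even  ✓

none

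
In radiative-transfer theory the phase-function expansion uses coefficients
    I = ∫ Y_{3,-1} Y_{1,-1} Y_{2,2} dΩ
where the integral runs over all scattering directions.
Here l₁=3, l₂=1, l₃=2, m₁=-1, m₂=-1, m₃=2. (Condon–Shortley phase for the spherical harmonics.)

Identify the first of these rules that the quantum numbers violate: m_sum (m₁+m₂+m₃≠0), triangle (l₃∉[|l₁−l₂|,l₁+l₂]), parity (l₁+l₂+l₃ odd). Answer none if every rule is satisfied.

Σmᵢ = 0  ✓
l₃∈[|l₁−l₂|,l₁+l₂]=[2,4], have l₃=2  ✓
Σlᵢ = 6 ⇒ even  ✓

none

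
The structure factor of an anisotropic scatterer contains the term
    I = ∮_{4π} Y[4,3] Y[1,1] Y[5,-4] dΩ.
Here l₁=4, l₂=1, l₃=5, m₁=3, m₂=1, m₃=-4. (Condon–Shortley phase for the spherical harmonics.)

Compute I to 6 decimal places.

Checks pass: Σm=0; 10 even; l₃=5∈[3,5].
(2·4+1)(2·1+1)(2·5+1) = 297
Δ: 0! 8! 2! / 11! → 1/495
sum: t=0:+1/576 = 1/576
3j²(4 1 5; 0 0 0) = Δ·Π!·Σ² = 5/99  (sign -1)
sum: t=0:+1/10080 = 1/10080
3j²(4 1 5; 3 1 -4) = Δ·Π!·Σ² = 4/55  (sign -1)
combine: 4πI² = 297·5/99·4/55 = 12/11
take √, sign +1: I = 0.29463840

0.294638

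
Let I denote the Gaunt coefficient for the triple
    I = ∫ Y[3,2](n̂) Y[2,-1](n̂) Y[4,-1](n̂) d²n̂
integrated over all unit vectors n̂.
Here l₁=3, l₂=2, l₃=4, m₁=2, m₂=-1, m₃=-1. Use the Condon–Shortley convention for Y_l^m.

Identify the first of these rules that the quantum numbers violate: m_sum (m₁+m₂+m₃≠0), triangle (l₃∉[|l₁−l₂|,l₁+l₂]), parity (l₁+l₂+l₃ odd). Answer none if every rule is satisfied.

parity

m₁+m₂+m₃ = 2 − 1 − 1 = 0  ✓
triangle: |3−2|=1 ≤ l₃=4 ≤ 3+2=5  ✓
parity: l₁+l₂+l₃ = 9 is odd  ✗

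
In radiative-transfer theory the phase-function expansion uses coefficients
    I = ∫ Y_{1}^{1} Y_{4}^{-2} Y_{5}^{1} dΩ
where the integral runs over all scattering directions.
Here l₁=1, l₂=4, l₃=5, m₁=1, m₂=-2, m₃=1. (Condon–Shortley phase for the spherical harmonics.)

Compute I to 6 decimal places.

Rules hold: Σm=0, L=10 even, 3≤5≤5.
N = 3·9·11 = 297
Δ = 0!·2!·8!/11! = 1/495
Racah Σ t=0..0: t=0:+1/576 = 1/576
⇒ 3j(1 4 5; 0 0 0)² = 5/99, sgn -1
Racah Σ t=0..0: t=0:+1/2880 = 1/2880
⇒ 3j(1 4 5; 1 -2 1)² = 2/165, sgn +1
4πI² = N·(3j₀)²·(3jₘ)² = 2/11
I = -1·√(0.181818/4π) = -0.12028562

-0.120286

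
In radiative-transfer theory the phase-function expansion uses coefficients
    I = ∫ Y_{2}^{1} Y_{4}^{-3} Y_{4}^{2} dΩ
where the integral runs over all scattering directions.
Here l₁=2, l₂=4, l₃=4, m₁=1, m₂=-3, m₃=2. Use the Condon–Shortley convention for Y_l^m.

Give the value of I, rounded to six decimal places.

-0.187702

Checks pass: Σm=0; 10 even; l₃=4∈[2,6].
(2·2+1)(2·4+1)(2·4+1) = 405
Δ: 2! 2! 6! / 11! → 1/13860
sum: t=0:+1/192 t=1:−1/36 t=2:+1/192 = -5/288
3j²(2 4 4; 0 0 0) = Δ·Π!·Σ² = 20/693  (sign -1)
sum: t=0:+1/240 t=1:−1/1440 = 1/288
3j²(2 4 4; 1 -3 2) = Δ·Π!·Σ² = 5/132  (sign +1)
combine: 4πI² = 405·20/693·5/132 = 375/847
take √, sign -1: I = -0.18770204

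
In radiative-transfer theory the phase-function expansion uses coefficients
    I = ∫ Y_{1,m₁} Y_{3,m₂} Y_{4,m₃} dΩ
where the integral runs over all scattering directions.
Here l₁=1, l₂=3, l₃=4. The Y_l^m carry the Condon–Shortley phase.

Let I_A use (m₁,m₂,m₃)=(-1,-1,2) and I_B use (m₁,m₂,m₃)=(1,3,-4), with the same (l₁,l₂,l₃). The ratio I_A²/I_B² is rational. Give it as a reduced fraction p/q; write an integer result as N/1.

15/28

Shared (l₁,l₂,l₃)=(1,3,4): N and (l;000)² cancel in I_A²/I_B².
A: Δ = 0!·2!·6!/9! = 1/252; Racah Σ t=0..0: t=0:+1/96 = 1/96; ⇒ 3j(1 3 4; -1 -1 2)² = 5/84, sgn +1
B: Δ = 0!·2!·6!/9! = 1/252; Racah Σ t=0..0: t=0:+1/1440 = 1/1440; ⇒ 3j(1 3 4; 1 3 -4)² = 1/9, sgn +1
I_A²/I_B² = (5/84)/(1/9) = 15/28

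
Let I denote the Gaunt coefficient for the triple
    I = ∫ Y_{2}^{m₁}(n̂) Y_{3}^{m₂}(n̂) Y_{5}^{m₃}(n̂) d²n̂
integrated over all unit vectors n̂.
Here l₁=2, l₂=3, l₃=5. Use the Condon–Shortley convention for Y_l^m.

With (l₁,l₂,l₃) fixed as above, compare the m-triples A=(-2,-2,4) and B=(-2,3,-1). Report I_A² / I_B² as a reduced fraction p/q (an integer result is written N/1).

126/1

Shared (l₁,l₂,l₃)=(2,3,5): N and (l;000)² cancel in I_A²/I_B².
A: Δ = 0!·4!·6!/11! = 1/2310; Racah Σ t=0..0: t=0:+1/2880 = 1/2880; ⇒ 3j(2 3 5; -2 -2 4)² = 3/55, sgn -1
B: Δ = 0!·4!·6!/11! = 1/2310; Racah Σ t=0..0: t=0:+1/17280 = 1/17280; ⇒ 3j(2 3 5; -2 3 -1)² = 1/2310, sgn +1
I_A²/I_B² = (3/55)/(1/2310) = 126/1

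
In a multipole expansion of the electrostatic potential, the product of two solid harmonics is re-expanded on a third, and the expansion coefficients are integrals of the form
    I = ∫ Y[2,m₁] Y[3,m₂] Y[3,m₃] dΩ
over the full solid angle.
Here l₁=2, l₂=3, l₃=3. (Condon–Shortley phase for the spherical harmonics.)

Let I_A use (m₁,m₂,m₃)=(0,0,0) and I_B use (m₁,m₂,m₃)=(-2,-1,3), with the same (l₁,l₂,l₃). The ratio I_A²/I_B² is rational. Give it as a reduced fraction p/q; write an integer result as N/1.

8/5

Same 2,3,3: normalisation and zero-m 3j drop out of the ratio.
A: Δ: 2! 2! 4! / 9! → 1/3780; sum: t=0:+1/24 t=1:−1/4 t=2:+1/24 = -1/6; 3j²(2 3 3; 0 0 0) = Δ·Π!·Σ² = 4/105  (sign +1)
B: Δ: 2! 2! 4! / 9! → 1/3780; sum: t=2:+1/96 = 1/96; 3j²(2 3 3; -2 -1 3) = Δ·Π!·Σ² = 1/42  (sign +1)
I_A²/I_B² = (4/105)/(1/42) = 8/5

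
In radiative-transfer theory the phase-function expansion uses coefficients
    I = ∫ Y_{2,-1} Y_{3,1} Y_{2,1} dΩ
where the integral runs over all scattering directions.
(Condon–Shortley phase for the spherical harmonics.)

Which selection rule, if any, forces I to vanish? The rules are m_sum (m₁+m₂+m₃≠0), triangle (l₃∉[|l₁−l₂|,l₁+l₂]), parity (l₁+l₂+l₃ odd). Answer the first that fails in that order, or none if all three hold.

Σmᵢ = 1  ✗
l₃∈[|l₁−l₂|,l₁+l₂]=[1,5], have l₃=2
Σlᵢ = 7 ⇒ odd

m_sum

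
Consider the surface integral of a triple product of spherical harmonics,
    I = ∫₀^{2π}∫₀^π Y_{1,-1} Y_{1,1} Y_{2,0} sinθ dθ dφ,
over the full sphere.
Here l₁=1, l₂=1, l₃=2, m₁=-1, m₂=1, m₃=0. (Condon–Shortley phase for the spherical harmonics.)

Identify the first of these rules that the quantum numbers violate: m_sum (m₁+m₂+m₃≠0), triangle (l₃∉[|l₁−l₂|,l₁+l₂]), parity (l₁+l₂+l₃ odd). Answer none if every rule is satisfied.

none

m₁+m₂+m₃ = -1 + 1 + 0 = 0  ✓
triangle: |1−1|=0 ≤ l₃=2 ≤ 1+1=2  ✓
parity: l₁+l₂+l₃ = 4 is even  ✓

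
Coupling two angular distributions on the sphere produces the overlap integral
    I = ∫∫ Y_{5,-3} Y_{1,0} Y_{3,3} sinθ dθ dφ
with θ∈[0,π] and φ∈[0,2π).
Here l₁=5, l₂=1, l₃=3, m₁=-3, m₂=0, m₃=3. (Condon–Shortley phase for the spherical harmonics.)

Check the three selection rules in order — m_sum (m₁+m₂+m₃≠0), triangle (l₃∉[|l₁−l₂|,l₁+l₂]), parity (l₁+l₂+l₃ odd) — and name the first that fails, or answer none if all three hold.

Σmᵢ = 0  ✓
l₃∈[|l₁−l₂|,l₁+l₂]=[4,6], have l₃=3  ✗
Σlᵢ = 9 ⇒ odd

triangle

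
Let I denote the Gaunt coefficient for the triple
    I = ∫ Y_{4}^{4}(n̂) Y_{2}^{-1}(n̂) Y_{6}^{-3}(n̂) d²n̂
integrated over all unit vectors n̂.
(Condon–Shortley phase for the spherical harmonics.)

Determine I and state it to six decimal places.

m-sum 0 ✓  L=12 even ✓  2≤6≤6 ✓
Π(2lᵢ+1) = 9×5×13 = 585
triangle coeff Δ(4,2,6) = 1/6435
Σ_t [0,0]: t=0:+1/2304 = 1/2304
(3j)²=5/143 [(4 2 6; 0 0 0)], sign=+1
Σ_t [0,0]: t=0:+1/241920 = 1/241920
(3j)²=1/715 [(4 2 6; 4 -1 -3)], sign=-1
⇒ 4πI² = 45/1573
I = (-1)√(45/1573/(4π)) = -0.04771303

-0.047713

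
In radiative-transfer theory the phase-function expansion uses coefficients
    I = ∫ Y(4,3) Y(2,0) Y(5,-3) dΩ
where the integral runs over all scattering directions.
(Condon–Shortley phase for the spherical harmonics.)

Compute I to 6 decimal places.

l₁+l₂+l₃=11 is odd: 3j(l;000)=0 ⇒ I=0

0.000000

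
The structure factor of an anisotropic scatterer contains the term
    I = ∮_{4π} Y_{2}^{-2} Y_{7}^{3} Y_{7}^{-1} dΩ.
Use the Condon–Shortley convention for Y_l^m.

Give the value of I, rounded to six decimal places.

0.181642

Rules hold: Σm=0, L=16 even, 5≤7≤9.
N = 5·15·15 = 1125
Δ = 2!·2!·12!/17! = 1/185640
Racah Σ t=0..2: t=0:+1/2419200 t=1:−1/518400 t=2:+1/2419200 = -1/907200
⇒ 3j(2 7 7; 0 0 0)² = 56/3315, sgn +1
Racah Σ t=2..2: t=2:+1/3870720 = 1/3870720
⇒ 3j(2 7 7; -2 3 -1)² = 135/6188, sgn +1
4πI² = N·(3j₀)²·(3jₘ)² = 20250/48841
I = +1·√(0.414611/4π) = 0.18164160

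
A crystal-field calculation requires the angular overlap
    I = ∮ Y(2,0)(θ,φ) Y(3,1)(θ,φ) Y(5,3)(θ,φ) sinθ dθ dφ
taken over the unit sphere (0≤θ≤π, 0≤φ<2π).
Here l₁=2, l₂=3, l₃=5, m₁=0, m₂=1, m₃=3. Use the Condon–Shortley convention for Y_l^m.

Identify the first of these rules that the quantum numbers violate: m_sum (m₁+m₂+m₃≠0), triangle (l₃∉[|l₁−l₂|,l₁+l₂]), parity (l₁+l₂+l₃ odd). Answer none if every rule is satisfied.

m₁+m₂+m₃ = 0 + 1 + 3 = 4  ✗
triangle: |2−3|=1 ≤ l₃=5 ≤ 2+3=5
parity: l₁+l₂+l₃ = 10 is even

m_sum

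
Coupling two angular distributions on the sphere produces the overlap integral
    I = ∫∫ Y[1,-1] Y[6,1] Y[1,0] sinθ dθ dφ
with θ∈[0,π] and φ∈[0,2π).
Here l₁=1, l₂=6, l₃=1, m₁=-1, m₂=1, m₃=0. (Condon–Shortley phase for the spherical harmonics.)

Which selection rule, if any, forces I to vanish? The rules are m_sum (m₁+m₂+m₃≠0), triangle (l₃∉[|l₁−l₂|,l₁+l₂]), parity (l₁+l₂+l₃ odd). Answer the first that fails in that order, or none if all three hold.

m₁+m₂+m₃ = -1 + 1 + 0 = 0  ✓
triangle: |1−6|=5 ≤ l₃=1 ≤ 1+6=7  ✗
parity: l₁+l₂+l₃ = 8 is even

triangle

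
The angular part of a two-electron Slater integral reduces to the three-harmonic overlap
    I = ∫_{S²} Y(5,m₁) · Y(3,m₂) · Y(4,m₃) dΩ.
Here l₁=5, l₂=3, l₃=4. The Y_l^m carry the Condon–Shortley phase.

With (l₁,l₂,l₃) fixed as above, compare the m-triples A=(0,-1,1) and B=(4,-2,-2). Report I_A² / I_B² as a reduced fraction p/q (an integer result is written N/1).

Same 5,3,4: normalisation and zero-m 3j drop out of the ratio.
A: Δ: 4! 6! 2! / 13! → 1/180180; sum: t=0:+1/5760 t=1:−1/288 t=2:+1/288 = 1/5760; 3j²(5 3 4; 0 -1 1) = Δ·Π!·Σ² = 1/12012  (sign -1)
B: Δ: 4! 6! 2! / 13! → 1/180180; sum: t=0:+1/2880 t=1:−1/8640 = 1/4320; 3j²(5 3 4; 4 -2 -2) = Δ·Π!·Σ² = 8/429  (sign +1)
I_A²/I_B² = (1/12012)/(8/429) = 1/224

1/224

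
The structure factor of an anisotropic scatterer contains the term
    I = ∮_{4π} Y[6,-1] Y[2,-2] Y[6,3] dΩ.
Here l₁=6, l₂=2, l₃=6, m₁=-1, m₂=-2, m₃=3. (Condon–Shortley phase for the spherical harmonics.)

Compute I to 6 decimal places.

Checks pass: Σm=0; 14 even; l₃=6∈[4,8].
(2·6+1)(2·2+1)(2·6+1) = 845
Δ: 2! 10! 2! / 15! → 1/90090
sum: t=0:+1/69120 t=1:−1/14400 t=2:+1/69120 = -7/172800
3j²(6 2 6; 0 0 0) = Δ·Π!·Σ² = 14/715  (sign -1)
sum: t=0:+1/120960 = 1/120960
3j²(6 2 6; -1 -2 3) = Δ·Π!·Σ² = 24/1001  (sign -1)
combine: 4πI² = 845·14/715·24/1001 = 48/121
take √, sign +1: I = 0.17767364

0.177674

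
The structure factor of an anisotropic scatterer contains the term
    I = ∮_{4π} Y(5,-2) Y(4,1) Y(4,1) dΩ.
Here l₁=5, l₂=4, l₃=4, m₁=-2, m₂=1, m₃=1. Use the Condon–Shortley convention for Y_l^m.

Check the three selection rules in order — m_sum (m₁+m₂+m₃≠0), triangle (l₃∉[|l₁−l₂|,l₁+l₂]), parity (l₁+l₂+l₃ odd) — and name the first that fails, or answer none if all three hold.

parity

azimuthal sum: -2 + 1 + 1 = 0  ✓
1 ≤ 4 ≤ 9 (triangle on l)  ✓
L = 5 + 4 + 4 = 13 (odd)  ✗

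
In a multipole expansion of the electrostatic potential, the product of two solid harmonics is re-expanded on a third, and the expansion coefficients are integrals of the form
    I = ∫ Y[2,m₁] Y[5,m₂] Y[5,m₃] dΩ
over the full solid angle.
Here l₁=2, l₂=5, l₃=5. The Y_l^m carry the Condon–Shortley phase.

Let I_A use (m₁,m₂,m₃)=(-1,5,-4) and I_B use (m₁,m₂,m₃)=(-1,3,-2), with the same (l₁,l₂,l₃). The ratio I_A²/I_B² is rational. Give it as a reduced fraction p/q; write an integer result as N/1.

27/20

Shared (l₁,l₂,l₃)=(2,5,5): N and (l;000)² cancel in I_A²/I_B².
A: Δ = 2!·2!·8!/13! = 1/38610; Racah Σ t=2..2: t=2:+1/80640 = 1/80640; ⇒ 3j(2 5 5; -1 5 -4)² = 9/286, sgn -1
B: Δ = 2!·2!·8!/13! = 1/38610; Racah Σ t=1..2: t=1:−1/10080 t=2:+1/2880 = 1/4032; ⇒ 3j(2 5 5; -1 3 -2)² = 10/429, sgn -1
I_A²/I_B² = (9/286)/(10/429) = 27/20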